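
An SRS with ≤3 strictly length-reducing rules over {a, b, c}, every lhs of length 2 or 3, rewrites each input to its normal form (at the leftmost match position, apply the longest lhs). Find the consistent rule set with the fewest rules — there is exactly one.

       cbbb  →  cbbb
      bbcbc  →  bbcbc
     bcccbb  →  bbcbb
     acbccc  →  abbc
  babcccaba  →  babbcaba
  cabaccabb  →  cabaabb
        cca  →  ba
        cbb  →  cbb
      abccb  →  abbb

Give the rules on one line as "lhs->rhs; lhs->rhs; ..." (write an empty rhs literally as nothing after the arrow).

  | cbbb
  | bbcbc
  | bcccbb => bbcbb
  | acbccc => abccc => abbc

ac->a; cc->b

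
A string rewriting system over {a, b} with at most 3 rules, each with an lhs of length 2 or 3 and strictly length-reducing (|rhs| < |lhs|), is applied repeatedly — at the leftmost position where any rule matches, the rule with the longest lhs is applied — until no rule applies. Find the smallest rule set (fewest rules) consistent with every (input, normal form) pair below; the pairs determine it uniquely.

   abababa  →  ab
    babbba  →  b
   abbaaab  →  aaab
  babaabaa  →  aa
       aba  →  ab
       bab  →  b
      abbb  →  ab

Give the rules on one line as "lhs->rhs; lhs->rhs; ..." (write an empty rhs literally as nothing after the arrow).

ba->b; baa->a; bb->b

  | abababa => abbaba => ababa => abba => aba => ab
  | babbba => bbbba => bbba => bba => ba => b
  | abbaaab => abaaab => aaab
  | babaabaa => bbaabaa => baabaa => abaa => aa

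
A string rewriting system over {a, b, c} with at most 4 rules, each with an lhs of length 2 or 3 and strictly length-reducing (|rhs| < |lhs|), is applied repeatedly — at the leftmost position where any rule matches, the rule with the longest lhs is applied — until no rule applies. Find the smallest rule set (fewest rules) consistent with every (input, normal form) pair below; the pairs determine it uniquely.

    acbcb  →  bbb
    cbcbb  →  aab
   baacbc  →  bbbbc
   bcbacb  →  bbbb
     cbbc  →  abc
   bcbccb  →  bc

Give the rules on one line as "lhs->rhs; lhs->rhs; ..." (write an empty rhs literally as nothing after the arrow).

  | acbcb => aacb => bbb
  | cbcbb => acbb => aab
  | baacbc => bbbbc
  | bcbacb => baacb => bbbb

aac->bb; aca->c; cb->a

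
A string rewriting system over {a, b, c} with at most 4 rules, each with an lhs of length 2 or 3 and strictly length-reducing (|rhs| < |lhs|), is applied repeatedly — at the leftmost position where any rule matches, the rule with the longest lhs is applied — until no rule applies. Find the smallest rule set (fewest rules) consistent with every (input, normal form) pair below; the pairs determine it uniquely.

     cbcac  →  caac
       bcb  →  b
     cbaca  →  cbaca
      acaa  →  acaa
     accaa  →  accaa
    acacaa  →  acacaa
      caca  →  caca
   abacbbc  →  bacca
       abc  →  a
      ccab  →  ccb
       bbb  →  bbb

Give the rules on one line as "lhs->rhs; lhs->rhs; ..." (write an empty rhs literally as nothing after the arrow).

  | cbcac => caac
  | bcb => ab => b
  | cbaca
  | acaa

ab->b; bbc->ca; bc->a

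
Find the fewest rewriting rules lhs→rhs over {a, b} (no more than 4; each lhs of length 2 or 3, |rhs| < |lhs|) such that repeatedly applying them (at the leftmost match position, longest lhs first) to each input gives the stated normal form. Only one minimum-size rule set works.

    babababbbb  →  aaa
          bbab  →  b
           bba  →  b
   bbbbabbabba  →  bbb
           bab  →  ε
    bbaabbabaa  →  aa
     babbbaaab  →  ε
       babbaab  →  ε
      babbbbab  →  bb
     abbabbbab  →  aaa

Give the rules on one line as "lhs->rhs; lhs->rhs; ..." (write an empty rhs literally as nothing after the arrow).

  | babababbbb => ababbbb => abbbb => aabb => aaa
  | bbab => b
  | bba => b
  | bbbbabbabba => bbbbabba => bbbba => bbb

ab->; abb->aa; ba->; bab->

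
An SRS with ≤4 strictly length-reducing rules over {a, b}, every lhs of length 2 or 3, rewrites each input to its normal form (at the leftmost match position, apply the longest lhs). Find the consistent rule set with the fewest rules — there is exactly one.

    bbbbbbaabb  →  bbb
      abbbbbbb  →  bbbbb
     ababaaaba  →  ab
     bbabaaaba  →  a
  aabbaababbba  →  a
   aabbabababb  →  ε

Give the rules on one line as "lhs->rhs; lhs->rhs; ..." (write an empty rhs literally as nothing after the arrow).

  | bbbbbbaabb => bbbbbaabb => bbbbaabb => bbbaabb => bbaabb => baabb => aabb => bbb
  | abbbbbbb => bbbbb
  | ababaaaba => abbaaaba => aaaba => baba => aba => ab
  | bbabaaaba => babaaaba => abaaaba => abaaba => ababa => abba => a

aa->b; aba->ab; abb->; ba->a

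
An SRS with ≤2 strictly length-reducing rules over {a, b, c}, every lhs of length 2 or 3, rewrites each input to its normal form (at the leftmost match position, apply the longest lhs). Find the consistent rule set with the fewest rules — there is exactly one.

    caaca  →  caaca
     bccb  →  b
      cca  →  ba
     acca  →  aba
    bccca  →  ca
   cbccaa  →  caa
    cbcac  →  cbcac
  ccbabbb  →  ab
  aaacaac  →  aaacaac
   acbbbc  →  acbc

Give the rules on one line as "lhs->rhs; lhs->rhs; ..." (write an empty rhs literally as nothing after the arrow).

  | caaca
  | bccb => bbb => b
  | cca => ba
  | acca => aba

bb->; cc->b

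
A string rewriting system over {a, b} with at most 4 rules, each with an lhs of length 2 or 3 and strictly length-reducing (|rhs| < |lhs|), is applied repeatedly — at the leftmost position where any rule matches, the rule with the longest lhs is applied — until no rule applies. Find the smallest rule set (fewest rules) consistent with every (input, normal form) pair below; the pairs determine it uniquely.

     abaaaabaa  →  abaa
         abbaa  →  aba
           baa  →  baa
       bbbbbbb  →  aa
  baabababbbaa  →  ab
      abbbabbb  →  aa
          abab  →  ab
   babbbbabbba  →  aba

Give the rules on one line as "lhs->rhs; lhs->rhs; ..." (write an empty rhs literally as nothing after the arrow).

  | abaaaabaa => abababaa => ababaa => abaa
  | abbaa => aaaa => aba
  | baa
  | bbbbbbb => abbbbb => aabbb => aaab => abb => aa

aaa->ab; bab->b; bb->a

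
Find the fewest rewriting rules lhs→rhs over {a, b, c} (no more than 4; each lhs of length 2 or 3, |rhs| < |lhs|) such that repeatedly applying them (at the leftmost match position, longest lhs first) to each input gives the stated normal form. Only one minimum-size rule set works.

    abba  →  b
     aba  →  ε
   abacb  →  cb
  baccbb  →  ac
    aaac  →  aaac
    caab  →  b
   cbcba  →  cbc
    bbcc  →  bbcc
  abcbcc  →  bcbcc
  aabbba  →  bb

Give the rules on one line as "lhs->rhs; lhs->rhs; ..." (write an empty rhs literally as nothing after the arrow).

  | abba => bba => b
  | aba => ba => ε
  | abacb => bacb => cb
  | baccbb => ccbb => cac => ac

ab->b; ba->; ca->a; cbb->ac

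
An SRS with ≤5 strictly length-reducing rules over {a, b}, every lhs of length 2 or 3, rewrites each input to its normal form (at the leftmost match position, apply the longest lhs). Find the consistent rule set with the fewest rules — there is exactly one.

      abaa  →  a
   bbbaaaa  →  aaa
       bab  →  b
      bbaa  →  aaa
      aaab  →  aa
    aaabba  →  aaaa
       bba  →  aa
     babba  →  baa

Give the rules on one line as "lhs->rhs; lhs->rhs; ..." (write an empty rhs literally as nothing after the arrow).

  | abaa => a
  | bbbaaaa => abaaaa => aaa
  | bab => b
  | bbaa => aaa

ab->; aba->; abb->a; bb->a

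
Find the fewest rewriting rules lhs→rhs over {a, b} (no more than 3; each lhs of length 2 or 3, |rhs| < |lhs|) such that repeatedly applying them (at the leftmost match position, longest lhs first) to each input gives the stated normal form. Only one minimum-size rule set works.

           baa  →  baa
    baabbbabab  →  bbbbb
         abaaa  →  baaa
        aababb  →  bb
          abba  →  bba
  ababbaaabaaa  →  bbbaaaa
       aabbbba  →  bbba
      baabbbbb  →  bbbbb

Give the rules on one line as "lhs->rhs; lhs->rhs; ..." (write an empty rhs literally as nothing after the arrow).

  | baa
  | baabbbabab => bbbabab => bbbbab => bbbbb
  | abaaa => baaa
  | aababb => abb => bb

aab->; ab->b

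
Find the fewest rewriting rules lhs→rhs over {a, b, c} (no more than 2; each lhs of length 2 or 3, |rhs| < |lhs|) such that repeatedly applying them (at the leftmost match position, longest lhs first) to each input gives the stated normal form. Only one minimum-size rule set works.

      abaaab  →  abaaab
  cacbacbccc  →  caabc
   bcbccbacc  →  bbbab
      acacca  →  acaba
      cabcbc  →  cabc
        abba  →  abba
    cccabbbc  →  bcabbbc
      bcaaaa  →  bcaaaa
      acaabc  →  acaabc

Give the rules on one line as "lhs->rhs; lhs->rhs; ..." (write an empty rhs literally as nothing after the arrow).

  | abaaab
  | cacbacbccc => caacbccc => caaccc => caabc
  | bcbccbacc => bccbacc => bbbacc => bbbab
  | acacca => acaba

cb->; cc->b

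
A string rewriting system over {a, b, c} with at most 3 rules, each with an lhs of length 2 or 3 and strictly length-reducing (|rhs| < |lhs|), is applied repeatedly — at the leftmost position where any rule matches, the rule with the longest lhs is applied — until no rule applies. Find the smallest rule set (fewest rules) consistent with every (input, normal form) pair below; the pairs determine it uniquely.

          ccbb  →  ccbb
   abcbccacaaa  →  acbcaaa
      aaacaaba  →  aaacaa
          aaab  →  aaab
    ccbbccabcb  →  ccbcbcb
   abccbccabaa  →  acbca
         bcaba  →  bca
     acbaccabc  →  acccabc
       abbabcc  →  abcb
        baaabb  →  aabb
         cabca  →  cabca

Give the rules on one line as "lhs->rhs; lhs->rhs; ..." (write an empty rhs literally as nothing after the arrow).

ba->; bcc->cb

  | ccbb
  | abcbccacaaa => abccbacaaa => acbbacaaa => acbcaaa
  | aaacaaba => aaacaa
  | aaab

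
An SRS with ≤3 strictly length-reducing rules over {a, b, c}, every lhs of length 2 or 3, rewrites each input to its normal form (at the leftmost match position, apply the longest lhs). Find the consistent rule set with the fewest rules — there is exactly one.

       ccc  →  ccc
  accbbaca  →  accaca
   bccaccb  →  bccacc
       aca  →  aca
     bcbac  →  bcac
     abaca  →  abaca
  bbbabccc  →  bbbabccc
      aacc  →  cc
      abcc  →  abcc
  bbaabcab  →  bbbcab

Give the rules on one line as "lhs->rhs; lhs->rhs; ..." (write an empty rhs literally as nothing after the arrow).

aa->; cb->c

  | ccc
  | accbbaca => accbaca => accaca
  | bccaccb => bccacc
  | aca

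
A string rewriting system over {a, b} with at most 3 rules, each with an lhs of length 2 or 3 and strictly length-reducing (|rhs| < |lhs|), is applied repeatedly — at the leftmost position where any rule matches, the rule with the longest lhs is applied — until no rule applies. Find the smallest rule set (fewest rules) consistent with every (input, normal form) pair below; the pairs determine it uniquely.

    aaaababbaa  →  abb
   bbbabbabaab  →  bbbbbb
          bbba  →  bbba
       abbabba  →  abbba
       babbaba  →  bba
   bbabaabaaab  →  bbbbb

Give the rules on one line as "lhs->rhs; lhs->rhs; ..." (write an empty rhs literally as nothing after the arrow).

  | aaaababbaa => aaabbaa => abaa => abb
  | bbbabbabaab => bbbbabaab => bbbbaab => bbbbbb
  | bbba
  | abbabba => abbba

aab->; baa->bb; bab->b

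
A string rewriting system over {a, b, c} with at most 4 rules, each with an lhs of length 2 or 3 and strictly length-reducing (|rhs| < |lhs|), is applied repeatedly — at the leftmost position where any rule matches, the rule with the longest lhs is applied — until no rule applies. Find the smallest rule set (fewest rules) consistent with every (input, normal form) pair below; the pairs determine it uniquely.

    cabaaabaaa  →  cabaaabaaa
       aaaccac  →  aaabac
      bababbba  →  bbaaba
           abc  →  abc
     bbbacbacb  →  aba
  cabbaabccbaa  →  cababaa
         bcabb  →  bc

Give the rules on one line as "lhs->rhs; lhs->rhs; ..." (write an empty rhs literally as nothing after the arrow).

abb->ba; bbb->a; cba->c; cc->b

  | cabaaabaaa
  | aaaccac => aaabac
  | bababbba => babbaba => bbaaba
  | abc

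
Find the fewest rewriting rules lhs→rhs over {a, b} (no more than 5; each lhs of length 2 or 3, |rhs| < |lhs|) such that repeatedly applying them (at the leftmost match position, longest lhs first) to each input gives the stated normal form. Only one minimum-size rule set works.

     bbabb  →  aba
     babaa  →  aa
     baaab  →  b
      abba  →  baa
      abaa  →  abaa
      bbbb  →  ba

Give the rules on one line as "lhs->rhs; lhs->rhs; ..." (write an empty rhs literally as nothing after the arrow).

  | bbabb => aabb => aba
  | babaa => aa
  | baaab => babb => b
  | abba => baa

aaa->ab; abb->ba; bab->; bb->a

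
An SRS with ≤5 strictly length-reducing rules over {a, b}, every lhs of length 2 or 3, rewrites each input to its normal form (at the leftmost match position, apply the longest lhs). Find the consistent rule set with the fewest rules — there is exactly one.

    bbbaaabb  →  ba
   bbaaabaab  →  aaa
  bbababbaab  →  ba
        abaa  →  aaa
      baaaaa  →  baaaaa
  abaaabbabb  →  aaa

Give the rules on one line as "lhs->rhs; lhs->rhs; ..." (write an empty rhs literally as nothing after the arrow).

ab->; aba->aa; abb->; bba->

  | bbbaaabb => baabb => ba
  | bbaaabaab => aabaab => aaaab => aaa
  | bbababbaab => babbaab => baab => ba
  | abaa => aaa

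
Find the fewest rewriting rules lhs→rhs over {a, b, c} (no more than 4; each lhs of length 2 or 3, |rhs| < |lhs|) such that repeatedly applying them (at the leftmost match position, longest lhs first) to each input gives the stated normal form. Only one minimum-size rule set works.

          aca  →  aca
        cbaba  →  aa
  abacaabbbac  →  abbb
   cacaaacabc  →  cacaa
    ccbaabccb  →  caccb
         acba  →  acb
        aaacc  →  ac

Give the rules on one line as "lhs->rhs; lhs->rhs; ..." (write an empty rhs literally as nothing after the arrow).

  | aca
  | cbaba => cbba => aa
  | abacaabbbac => abcaabbbac => aaabbbac => abbbbac => abbbbc => abbb
  | cacaaacabc => cacabcabc => cacaabc => cacaa

aaa->ab; ba->b; bc->; cbb->a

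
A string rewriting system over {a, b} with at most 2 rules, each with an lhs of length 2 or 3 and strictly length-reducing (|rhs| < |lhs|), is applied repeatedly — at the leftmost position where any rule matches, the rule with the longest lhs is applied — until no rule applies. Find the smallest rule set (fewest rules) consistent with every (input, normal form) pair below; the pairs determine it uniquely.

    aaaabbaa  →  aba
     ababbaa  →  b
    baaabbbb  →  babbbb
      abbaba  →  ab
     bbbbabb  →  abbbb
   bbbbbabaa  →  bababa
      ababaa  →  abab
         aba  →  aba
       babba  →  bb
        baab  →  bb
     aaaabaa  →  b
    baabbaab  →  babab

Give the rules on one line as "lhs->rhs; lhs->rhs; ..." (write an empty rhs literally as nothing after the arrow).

  | aaaabbaa => aabbaa => bbaa => aba
  | ababbaa => abaaba => abba => aab => b
  | baaabbbb => babbbb
  | abbaba => aabba => bba => ab

aa->; bba->ab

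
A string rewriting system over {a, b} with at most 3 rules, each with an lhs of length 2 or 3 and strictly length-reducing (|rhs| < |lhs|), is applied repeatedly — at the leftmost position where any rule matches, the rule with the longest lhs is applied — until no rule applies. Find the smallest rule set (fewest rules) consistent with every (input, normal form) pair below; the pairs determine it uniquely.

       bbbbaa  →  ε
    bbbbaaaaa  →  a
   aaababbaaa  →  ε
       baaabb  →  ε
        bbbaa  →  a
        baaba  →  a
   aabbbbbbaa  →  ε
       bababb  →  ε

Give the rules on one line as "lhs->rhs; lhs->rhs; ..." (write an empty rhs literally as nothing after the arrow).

aa->; ba->; bb->

  | bbbbaa => bbaa => aa => ε
  | bbbbaaaaa => bbaaaaa => aaaaa => aaa => a
  | aaababbaaa => ababbaaa => abbaaa => aaaa => aa => ε
  | baaabb => aabb => bb => ε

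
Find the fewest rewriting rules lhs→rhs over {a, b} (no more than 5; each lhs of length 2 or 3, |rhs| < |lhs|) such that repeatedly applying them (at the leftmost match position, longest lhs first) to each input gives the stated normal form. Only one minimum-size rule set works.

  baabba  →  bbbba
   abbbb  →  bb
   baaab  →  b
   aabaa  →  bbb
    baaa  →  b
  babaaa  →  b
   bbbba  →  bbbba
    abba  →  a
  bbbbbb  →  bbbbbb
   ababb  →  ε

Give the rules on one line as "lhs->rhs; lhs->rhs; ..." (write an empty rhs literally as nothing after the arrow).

  | baabba => bbbba
  | abbbb => bb
  | baaab => babb => b
  | aabaa => bbaa => bbb

aa->b; aaa->ab; ab->; abb->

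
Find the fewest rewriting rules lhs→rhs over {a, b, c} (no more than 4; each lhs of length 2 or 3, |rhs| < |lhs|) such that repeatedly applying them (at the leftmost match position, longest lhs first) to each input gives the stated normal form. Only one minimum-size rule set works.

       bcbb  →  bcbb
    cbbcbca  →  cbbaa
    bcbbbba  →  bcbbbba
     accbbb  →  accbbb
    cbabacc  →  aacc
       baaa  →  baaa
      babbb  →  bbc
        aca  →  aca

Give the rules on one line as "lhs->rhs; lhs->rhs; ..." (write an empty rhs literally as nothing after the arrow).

ab->c; abb->ba; cbc->a

  | bcbb
  | cbbcbca => cbbaa
  | bcbbbba
  | accbbb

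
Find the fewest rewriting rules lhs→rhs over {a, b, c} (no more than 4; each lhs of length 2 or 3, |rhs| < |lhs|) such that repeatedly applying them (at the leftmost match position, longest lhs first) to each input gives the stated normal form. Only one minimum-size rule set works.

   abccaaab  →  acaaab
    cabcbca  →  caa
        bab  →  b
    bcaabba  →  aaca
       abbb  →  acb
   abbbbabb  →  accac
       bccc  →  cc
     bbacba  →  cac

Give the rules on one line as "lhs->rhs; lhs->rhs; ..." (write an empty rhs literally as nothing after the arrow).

  | abccaaab => acaaab
  | cabcbca => cabca => caa
  | bab => b
  | bcaabba => aabba => aaca

ba->; bb->c; bc->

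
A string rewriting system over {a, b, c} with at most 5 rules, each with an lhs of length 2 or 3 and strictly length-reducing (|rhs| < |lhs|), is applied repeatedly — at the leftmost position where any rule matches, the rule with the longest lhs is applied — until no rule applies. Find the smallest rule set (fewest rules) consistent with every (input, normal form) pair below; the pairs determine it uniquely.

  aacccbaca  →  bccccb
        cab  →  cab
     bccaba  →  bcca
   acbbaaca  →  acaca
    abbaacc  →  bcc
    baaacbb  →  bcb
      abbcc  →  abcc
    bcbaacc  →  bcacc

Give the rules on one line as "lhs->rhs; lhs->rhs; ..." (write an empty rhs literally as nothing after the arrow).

  | aacccbaca => bcccbaca => bccccaa => bccccb
  | cab
  | bccaba => bcca
  | acbbaaca => acbaaca => acaca

aa->b; ba->; bac->ca; bb->b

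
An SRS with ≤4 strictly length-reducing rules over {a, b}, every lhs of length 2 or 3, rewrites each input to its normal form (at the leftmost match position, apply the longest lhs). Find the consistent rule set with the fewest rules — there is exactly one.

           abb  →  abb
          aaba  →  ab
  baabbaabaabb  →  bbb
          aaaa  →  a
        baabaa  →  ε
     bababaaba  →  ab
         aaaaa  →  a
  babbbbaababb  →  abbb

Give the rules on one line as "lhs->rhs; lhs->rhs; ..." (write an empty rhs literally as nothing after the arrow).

aa->a; aba->ab; ba->a; baa->

  | abb
  | aaba => aba => ab
  | baabbaabaabb => bbaabaabb => bbaabb => bbb
  | aaaa => aaa => aa => a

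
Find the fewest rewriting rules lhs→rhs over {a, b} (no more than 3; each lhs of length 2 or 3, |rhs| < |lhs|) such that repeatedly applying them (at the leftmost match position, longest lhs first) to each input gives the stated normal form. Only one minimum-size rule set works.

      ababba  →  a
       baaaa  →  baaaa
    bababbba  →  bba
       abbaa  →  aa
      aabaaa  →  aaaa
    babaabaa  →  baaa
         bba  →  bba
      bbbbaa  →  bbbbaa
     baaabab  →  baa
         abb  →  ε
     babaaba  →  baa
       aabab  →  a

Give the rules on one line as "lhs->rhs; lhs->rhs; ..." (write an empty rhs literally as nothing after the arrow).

  | ababba => abba => a
  | baaaa
  | bababbba => babbba => bba
  | abbaa => aa

ab->; abb->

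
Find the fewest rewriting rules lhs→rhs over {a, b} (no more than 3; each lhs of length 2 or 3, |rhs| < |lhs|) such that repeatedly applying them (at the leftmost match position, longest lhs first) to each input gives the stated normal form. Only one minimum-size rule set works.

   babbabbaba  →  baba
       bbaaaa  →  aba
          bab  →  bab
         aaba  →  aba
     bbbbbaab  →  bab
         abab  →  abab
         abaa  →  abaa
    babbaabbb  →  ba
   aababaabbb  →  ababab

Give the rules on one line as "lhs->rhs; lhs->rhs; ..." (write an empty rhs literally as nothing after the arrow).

aaa->ab; aab->ab; bb->

  | babbabbaba => baabbaba => babbaba => baaba => baba
  | bbaaaa => aaaa => aba
  | bab
  | aaba => aba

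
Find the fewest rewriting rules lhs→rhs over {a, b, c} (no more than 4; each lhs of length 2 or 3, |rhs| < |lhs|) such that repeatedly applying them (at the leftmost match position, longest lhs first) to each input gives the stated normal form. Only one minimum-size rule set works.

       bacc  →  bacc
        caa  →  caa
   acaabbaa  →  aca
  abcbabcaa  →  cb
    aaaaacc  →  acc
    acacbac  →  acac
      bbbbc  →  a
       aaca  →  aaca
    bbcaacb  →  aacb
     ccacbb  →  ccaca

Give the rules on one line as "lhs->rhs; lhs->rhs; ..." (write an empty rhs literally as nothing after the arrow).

  | bacc
  | caa
  | acaabbaa => acaaaaa => accbaa => aca
  | abcbabcaa => abbcaa => aaa => cb

aaa->cb; bb->a; bbc->; cba->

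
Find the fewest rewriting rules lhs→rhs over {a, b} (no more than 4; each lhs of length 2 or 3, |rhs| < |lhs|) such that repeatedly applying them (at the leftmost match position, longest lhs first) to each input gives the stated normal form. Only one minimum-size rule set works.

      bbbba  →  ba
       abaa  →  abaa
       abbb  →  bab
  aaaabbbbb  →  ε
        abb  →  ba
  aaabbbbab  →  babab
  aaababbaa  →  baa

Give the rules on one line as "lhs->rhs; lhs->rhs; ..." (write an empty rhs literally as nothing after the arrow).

aab->; abb->ba; bbb->

  | bbbba => ba
  | abaa
  | abbb => bab
  | aaaabbbbb => aabbbb => bbb => ε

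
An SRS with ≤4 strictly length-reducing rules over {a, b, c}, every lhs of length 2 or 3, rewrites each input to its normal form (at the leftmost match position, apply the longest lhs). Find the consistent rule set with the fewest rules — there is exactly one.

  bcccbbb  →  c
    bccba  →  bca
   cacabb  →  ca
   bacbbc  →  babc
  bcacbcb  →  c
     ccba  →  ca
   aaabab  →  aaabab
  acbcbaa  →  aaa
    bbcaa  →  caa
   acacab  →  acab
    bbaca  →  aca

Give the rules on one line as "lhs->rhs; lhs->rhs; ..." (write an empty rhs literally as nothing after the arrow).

  | bcccbbb => bccbb => bcb => c
  | bccba => bca
  | cacabb => cabb => ca
  | bacbbc => babc

bb->; bcb->c; cac->c; cb->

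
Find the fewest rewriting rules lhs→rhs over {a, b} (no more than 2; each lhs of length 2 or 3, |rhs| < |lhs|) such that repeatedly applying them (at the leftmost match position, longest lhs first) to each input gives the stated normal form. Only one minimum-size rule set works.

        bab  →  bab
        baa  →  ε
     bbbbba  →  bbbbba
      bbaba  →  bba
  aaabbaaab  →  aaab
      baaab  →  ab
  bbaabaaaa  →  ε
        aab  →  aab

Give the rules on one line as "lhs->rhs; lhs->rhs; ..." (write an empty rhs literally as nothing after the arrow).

aba->a; baa->

  | bab
  | baa => ε
  | bbbbba
  | bbaba => bba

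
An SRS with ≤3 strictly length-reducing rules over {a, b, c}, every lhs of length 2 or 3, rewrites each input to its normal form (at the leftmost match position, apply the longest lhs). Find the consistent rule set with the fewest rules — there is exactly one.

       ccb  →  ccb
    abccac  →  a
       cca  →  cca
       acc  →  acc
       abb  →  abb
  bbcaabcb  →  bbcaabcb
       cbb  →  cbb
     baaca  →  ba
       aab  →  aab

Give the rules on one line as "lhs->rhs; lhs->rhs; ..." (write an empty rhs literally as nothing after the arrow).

  | ccb
  | abccac => aaac => a
  | cca
  | acc

aac->; bcc->a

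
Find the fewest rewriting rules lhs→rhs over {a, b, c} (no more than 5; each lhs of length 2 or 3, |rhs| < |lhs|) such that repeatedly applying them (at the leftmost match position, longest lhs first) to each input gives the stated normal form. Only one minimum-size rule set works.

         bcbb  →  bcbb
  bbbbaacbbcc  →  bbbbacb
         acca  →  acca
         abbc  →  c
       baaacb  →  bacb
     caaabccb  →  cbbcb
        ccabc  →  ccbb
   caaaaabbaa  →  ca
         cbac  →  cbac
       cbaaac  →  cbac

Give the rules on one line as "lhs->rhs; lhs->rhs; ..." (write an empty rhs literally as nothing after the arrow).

  | bcbb
  | bbbbaacbbcc => bbbbacbbcc => bbbbacb
  | acca
  | abbc => c

aa->a; abb->; abc->bb; bcc->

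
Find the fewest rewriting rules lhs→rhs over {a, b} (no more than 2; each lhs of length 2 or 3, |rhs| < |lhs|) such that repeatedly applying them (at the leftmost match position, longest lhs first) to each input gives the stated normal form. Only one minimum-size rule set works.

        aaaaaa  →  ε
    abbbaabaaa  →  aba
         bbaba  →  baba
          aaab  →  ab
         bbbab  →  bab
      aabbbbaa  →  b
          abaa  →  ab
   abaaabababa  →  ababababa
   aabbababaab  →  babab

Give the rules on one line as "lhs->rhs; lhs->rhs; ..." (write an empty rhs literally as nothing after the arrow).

  | aaaaaa => aaaa => aa => ε
  | abbbaabaaa => abbaabaaa => abaabaaa => abbaaa => abaaa => aba
  | bbaba => baba
  | aaab => ab

aa->; bb->b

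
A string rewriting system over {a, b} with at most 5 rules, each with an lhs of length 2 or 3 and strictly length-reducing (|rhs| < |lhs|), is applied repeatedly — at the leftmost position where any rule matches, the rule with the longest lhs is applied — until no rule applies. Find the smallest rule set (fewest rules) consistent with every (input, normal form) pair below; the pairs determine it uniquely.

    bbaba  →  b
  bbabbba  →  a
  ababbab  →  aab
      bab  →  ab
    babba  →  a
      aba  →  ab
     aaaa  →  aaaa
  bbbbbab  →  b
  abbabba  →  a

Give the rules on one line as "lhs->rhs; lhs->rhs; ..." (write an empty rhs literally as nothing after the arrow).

ba->b; bab->ab; bba->; bbb->

  | bbaba => ba => b
  | bbabbba => bbba => a
  | ababbab => aabbab => aab
  | bab => ab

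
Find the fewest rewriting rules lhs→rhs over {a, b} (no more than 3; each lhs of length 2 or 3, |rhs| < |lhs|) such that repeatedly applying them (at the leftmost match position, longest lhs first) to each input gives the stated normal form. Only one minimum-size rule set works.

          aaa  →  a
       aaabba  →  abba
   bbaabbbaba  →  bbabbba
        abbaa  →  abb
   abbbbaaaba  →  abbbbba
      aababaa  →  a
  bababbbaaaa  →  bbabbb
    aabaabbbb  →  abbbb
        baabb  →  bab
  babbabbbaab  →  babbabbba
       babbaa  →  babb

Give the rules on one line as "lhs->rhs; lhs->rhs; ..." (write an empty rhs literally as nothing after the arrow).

aa->; aab->a; aba->ba

  | aaa => a
  | aaabba => abba
  | bbaabbbaba => bbabbaba => bbabbba
  | abbaa => abb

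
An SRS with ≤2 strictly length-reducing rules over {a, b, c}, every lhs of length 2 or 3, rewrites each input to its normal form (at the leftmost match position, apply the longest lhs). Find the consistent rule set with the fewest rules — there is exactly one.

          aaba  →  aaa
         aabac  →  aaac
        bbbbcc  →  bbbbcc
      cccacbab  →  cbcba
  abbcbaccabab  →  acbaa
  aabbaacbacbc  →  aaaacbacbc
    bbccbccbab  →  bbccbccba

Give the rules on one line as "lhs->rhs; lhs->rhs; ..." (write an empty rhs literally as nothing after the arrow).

ab->a; cca->b

  | aaba => aaa
  | aabac => aaac
  | bbbbcc
  | cccacbab => cbcbab => cbcba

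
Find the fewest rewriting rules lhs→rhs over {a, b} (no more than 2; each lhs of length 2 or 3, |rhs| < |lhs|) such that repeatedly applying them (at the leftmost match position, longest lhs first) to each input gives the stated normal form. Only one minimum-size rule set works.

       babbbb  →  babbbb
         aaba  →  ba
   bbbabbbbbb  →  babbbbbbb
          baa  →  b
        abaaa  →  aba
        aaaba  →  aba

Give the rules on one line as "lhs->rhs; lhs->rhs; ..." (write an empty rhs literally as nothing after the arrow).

aa->; bba->ab

  | babbbb
  | aaba => ba
  | bbbabbbbbb => babbbbbbb
  | baa => b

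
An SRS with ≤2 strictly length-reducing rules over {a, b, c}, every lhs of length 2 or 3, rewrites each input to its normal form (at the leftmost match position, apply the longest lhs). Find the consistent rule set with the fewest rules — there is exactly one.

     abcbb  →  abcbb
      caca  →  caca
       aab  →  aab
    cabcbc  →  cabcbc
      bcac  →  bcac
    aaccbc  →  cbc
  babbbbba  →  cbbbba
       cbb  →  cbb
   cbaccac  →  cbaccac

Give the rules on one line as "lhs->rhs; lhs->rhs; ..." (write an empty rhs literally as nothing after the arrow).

aac->; bab->c

  | abcbb
  | caca
  | aab
  | cabcbc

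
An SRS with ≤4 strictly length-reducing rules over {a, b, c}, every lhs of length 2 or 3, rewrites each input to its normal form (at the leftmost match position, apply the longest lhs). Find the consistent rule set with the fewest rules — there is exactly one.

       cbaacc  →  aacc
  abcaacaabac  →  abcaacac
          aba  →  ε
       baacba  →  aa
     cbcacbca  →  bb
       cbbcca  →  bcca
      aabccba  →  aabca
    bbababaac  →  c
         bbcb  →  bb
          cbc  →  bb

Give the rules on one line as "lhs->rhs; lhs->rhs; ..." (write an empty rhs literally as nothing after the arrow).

  | cbaacc => aacc
  | abcaacaabac => abcaacac
  | aba => ε
  | baacba => acba => aa

aba->; ba->; cb->; cbc->bb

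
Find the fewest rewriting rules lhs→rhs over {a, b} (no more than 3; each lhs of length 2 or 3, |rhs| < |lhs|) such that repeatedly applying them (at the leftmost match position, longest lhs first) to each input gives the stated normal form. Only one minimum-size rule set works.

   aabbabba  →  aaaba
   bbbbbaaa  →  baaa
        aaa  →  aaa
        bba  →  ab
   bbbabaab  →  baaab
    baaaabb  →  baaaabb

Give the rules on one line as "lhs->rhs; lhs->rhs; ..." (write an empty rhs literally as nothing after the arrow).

  | aabbabba => aaabbba => aaabab => aaaba
  | bbbbbaaa => bbbabaa => babbaa => babaa => baaa
  | aaa
  | bba => ab

bab->ba; bba->ab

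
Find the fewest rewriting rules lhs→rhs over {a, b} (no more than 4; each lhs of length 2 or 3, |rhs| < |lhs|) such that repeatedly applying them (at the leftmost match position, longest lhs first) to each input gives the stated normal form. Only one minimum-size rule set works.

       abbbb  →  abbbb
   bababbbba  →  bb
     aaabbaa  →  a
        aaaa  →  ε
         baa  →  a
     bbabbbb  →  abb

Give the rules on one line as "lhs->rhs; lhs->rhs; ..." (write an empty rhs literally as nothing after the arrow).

  | abbbb
  | bababbbba => aabbbba => bbba => bb
  | aaabbaa => abbaa => aba => a
  | aaaa => aa => ε

aa->; aab->; ba->; bab->a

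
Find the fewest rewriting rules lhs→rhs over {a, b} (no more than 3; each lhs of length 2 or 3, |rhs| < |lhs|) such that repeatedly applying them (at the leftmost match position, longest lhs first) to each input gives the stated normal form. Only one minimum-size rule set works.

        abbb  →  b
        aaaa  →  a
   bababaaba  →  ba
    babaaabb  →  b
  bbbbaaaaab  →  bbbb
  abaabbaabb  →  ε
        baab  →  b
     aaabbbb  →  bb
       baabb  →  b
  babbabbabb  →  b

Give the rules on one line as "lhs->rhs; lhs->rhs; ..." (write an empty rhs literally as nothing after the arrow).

  | abbb => b
  | aaaa => aaa => aa => a
  | bababaaba => babaaba => baaba => baba => ba
  | babaaabb => baaabb => baabb => babb => b

aa->a; ab->; abb->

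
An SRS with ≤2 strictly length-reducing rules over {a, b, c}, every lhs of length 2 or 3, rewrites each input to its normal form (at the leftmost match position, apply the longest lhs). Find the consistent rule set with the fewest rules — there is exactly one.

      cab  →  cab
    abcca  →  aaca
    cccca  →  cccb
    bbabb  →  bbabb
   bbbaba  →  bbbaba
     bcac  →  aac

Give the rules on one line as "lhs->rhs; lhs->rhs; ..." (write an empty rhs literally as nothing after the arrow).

  | cab
  | abcca => aaca
  | cccca => cccb
  | bbabb

bc->a; cca->cb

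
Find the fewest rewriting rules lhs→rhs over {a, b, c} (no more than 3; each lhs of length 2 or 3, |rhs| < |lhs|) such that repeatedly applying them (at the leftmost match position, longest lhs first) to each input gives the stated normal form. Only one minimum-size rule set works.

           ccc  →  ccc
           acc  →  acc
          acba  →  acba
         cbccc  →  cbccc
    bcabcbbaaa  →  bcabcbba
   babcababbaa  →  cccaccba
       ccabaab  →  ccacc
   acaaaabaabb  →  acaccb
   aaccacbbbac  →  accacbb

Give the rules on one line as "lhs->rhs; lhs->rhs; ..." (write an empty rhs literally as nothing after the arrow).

  | ccc
  | acc
  | acba
  | cbccc

aa->a; bab->cc; bac->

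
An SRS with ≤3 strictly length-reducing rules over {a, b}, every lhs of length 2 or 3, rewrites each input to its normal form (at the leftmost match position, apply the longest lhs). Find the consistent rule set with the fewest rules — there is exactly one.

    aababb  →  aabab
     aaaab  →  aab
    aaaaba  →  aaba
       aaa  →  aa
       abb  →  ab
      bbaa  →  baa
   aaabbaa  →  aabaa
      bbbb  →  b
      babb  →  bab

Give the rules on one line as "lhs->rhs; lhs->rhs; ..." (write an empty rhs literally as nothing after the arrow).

  | aababb => aabab
  | aaaab => aaab => aab
  | aaaaba => aaaba => aaba
  | aaa => aa

aaa->aa; bb->b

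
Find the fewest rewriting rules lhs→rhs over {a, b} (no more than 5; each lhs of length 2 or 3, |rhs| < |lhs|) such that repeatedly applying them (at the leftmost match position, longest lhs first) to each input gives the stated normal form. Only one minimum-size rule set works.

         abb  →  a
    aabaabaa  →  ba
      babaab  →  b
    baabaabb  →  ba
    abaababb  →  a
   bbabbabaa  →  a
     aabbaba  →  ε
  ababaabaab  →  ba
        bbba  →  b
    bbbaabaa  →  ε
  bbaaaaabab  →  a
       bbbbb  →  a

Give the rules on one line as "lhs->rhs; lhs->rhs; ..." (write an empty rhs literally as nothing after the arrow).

  | abb => ab => a
  | aabaabaa => bbaabaa => abaa => aaa => ba
  | babaab => baaab => bbab => b
  | baabaabb => bbbaabb => abaabb => aaabb => babb => bab => ba

aa->b; ab->a; bb->a; bba->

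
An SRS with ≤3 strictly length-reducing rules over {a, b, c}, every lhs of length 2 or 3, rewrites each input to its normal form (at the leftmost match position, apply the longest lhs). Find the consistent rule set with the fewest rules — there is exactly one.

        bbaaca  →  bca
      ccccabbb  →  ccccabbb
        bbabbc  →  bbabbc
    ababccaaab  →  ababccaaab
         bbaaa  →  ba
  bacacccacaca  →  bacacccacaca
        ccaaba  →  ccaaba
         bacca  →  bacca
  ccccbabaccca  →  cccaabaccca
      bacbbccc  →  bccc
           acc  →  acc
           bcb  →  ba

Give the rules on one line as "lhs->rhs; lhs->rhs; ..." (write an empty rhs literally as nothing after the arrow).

baa->; cb->a

  | bbaaca => bca
  | ccccabbb
  | bbabbc
  | ababccaaab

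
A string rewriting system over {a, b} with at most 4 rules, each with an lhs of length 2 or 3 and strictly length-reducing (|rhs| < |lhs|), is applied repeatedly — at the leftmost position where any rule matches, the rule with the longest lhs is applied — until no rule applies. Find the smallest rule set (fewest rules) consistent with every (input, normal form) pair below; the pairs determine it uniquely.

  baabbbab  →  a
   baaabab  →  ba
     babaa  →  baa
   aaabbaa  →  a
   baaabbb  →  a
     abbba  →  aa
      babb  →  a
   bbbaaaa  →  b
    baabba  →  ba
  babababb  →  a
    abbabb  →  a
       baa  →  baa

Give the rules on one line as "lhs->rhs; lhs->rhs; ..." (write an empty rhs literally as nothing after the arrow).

aaa->b; ab->; bb->a; bbb->ba

  | baabbbab => babbab => bbab => aab => a
  | baaabab => bbbab => baab => ba
  | babaa => baa
  | aaabbaa => bbbaa => baaa => bb => a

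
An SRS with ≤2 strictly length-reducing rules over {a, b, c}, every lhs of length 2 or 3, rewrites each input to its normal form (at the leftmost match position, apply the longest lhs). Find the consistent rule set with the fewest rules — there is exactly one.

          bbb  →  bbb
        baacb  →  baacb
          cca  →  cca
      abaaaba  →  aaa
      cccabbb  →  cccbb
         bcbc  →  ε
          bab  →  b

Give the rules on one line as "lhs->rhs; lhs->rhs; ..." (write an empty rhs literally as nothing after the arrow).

  | bbb
  | baacb
  | cca
  | abaaaba => aaaba => aaa

ab->; bc->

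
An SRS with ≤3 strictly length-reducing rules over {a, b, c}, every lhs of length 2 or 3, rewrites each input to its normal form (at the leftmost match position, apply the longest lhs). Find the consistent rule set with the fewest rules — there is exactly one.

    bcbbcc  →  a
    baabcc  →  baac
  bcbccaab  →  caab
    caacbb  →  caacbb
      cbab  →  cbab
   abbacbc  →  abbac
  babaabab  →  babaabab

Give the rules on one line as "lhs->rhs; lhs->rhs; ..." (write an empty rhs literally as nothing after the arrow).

bbc->ab; bc->

  | bcbbcc => bbcc => abc => a
  | baabcc => baac
  | bcbccaab => bccaab => caab
  | caacbb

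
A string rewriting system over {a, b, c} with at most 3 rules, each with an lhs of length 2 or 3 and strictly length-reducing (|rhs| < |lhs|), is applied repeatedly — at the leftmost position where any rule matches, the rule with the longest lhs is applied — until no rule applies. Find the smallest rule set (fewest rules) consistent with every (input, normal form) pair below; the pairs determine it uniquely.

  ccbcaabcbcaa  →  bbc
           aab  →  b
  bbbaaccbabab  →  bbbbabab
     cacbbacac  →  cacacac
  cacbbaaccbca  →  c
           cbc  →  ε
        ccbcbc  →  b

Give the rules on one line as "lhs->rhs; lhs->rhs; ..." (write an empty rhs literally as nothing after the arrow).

  | ccbcaabcbcaa => bcaabcbcaa => bcbcbcaa => bccbcaa => bbcaa => bbc
  | aab => b
  | bbbaaccbabab => bbbccbabab => bbbbabab
  | cacbbacac => cacbacac => cacacac

aa->; cb->c; cc->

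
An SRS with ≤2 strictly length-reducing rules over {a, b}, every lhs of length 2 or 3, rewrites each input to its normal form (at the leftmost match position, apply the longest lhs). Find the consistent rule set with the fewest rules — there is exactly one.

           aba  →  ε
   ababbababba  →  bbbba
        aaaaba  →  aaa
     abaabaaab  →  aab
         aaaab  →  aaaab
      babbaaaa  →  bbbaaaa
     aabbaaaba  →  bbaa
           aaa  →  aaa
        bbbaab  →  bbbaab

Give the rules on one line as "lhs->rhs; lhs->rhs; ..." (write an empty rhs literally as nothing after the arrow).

aba->; abb->bb

  | aba => ε
  | ababbababba => bbababba => bbbba
  | aaaaba => aaa
  | abaabaaab => abaaab => aab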